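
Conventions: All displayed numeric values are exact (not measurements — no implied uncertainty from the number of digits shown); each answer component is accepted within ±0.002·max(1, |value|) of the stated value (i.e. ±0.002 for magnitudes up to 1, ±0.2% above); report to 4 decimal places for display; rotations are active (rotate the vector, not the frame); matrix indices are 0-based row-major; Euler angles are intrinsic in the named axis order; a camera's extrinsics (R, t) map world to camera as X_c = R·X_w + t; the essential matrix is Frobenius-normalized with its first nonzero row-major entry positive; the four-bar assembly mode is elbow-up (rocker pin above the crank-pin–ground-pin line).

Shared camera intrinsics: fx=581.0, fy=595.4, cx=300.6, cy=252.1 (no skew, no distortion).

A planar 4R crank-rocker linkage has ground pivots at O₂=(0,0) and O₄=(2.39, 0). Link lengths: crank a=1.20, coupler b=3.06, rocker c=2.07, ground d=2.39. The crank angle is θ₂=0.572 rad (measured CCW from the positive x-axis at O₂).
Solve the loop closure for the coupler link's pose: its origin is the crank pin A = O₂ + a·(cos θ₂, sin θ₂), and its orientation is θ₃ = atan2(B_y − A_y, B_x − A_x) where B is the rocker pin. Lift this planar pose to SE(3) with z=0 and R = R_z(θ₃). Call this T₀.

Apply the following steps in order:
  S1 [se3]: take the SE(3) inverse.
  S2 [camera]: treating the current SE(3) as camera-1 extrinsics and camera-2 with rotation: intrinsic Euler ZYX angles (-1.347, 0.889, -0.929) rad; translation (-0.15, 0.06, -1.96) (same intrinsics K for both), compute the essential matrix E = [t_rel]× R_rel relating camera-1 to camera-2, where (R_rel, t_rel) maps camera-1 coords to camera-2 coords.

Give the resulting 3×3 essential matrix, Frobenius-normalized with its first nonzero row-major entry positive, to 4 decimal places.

matrix = [0.2956 -0.6068 0.2008; 0.1075 0.2644 0.6467; 0.0242 -0.0623 0.0016]

source (fourbar_fk): coupler pose = R=[0.9769 -0.2136 0.0000; 0.2136 0.9769 0.0000; 0.0000 0.0000 1.0000], t=(1.0090, 0.6496, 0.0000)
after S1 (invert_se3): R=[0.9769 0.2136 0.0000; -0.2136 0.9769 0.0000; 0.0000 0.0000 1.0000], t=(-1.1244, -0.4191, 0.0000)
after S2 (essential): [0.2956 -0.6068 0.2008; 0.1075 0.2644 0.6467; 0.0242 -0.0623 0.0016]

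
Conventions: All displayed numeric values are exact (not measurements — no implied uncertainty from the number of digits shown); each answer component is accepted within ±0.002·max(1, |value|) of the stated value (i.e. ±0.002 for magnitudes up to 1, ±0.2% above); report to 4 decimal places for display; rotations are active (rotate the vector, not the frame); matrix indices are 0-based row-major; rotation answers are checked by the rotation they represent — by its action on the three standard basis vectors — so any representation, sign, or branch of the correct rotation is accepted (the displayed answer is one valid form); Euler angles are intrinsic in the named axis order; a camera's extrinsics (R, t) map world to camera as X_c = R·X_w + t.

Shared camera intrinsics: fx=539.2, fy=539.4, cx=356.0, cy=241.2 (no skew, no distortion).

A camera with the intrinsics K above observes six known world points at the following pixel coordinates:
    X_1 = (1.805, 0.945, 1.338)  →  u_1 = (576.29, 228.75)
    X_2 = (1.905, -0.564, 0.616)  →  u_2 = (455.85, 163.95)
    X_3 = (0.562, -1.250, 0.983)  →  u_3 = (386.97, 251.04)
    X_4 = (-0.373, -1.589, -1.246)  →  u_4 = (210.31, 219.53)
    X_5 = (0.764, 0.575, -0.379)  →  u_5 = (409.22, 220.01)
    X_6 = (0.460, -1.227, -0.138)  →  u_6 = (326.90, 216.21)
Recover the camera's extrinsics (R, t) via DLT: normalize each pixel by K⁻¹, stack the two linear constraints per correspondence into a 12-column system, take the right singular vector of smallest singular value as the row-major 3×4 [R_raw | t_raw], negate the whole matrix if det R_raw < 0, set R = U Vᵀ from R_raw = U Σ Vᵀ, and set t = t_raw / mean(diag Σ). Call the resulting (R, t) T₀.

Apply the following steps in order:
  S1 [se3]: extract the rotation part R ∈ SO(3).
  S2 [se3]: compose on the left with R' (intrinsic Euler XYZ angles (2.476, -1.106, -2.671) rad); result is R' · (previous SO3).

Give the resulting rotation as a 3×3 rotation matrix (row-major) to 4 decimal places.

source (pnp_recover): camera pose = R=[0.5523 0.4899 0.6745; -0.8316 0.2668 0.4871; 0.0586 -0.8299 0.5548], t=(0.0698, 0.4601, 5.8885)
after S1 (rot_of_se3): [0.5523 0.4899 0.6745; -0.8316 0.2668 0.4871; 0.0586 -0.8299 0.5548]
after S2 (compose_so3): [-0.4421 0.6004 -0.6664; 0.0776 0.7658 0.6384; 0.8936 0.2305 -0.3851]

rotation (matrix) = ((-0.4421, 0.6004, -0.6664), (0.0776, 0.7658, 0.6384), (0.8936, 0.2305, -0.3851))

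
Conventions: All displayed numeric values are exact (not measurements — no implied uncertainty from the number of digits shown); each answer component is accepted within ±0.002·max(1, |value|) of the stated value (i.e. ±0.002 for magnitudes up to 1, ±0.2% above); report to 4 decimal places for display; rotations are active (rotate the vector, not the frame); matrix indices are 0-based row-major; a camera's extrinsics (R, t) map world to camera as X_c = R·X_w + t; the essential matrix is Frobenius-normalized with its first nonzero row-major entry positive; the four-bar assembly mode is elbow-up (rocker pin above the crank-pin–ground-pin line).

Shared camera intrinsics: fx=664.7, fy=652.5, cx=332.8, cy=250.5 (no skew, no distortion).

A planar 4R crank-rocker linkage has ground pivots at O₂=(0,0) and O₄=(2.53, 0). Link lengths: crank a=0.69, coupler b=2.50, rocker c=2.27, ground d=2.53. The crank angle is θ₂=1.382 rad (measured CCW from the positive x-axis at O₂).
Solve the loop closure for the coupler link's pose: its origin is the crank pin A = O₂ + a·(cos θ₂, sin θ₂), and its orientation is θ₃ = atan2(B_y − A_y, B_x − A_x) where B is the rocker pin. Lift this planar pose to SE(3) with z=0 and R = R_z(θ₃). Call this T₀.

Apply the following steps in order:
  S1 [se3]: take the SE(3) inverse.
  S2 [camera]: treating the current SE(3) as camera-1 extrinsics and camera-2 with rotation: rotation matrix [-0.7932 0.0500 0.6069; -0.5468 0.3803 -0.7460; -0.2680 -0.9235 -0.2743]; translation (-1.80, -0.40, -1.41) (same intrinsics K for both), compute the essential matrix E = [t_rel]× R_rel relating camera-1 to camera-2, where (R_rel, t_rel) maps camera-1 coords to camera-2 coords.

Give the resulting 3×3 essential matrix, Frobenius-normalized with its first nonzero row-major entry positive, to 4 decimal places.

matrix = [0.0591 -0.3636 0.3757; 0.0602 0.5417 0.4472; -0.0595 0.2725 -0.3851]

source (fourbar_fk): coupler pose = R=[0.7848 -0.6198 0.0000; 0.6198 0.7848 0.0000; 0.0000 0.0000 1.0000], t=(0.1295, 0.6777, 0.0000)
after S1 (invert_se3): R=[0.7848 0.6198 0.0000; -0.6198 0.7848 0.0000; 0.0000 0.0000 1.0000], t=(-0.5217, -0.4516, 0.0000)
after S2 (essential): [0.0591 -0.3636 0.3757; 0.0602 0.5417 0.4472; -0.0595 0.2725 -0.3851]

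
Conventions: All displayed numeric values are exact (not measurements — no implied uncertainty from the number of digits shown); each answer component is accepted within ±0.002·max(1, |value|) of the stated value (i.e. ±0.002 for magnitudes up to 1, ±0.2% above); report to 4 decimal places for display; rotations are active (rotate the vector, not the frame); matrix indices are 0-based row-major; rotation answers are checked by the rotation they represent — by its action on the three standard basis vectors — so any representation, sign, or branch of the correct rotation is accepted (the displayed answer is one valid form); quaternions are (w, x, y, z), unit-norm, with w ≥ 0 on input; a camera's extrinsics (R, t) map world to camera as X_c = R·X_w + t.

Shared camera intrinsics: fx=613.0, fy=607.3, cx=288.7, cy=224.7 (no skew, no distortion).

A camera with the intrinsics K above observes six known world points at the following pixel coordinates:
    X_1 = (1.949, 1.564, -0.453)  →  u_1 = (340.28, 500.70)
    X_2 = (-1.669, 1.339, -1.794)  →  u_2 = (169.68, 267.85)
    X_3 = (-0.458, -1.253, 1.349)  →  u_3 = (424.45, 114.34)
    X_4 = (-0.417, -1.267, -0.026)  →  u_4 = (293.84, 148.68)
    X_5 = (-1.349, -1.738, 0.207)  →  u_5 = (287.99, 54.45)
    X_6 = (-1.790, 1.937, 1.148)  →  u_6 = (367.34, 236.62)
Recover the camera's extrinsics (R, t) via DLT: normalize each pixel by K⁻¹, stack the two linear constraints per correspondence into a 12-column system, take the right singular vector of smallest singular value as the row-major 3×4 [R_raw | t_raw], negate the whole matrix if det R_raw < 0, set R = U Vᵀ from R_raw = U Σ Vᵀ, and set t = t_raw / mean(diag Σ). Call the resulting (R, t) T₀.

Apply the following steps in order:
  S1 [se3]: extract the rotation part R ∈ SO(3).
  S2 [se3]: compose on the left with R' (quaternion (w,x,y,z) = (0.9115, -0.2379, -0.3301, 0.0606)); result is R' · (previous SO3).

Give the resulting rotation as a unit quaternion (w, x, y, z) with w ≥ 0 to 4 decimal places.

rotation (quat) = (0.9082, 0.0434, 0.3630, 0.2037)

source (pnp_recover): camera pose = R=[0.2461 0.1120 0.9628; 0.6875 0.6800 -0.2548; -0.6832 0.7246 0.0904], t=(0.3200, 0.3900, 6.6391)
after S1 (rot_of_se3): [0.2461 0.1120 0.9628; 0.6875 0.6800 -0.2548; -0.6832 0.7246 0.0904]
after S2 (compose_so3): [0.6535 -0.3385 0.6770; 0.4015 0.9133 0.0690; -0.6417 0.2267 0.7327]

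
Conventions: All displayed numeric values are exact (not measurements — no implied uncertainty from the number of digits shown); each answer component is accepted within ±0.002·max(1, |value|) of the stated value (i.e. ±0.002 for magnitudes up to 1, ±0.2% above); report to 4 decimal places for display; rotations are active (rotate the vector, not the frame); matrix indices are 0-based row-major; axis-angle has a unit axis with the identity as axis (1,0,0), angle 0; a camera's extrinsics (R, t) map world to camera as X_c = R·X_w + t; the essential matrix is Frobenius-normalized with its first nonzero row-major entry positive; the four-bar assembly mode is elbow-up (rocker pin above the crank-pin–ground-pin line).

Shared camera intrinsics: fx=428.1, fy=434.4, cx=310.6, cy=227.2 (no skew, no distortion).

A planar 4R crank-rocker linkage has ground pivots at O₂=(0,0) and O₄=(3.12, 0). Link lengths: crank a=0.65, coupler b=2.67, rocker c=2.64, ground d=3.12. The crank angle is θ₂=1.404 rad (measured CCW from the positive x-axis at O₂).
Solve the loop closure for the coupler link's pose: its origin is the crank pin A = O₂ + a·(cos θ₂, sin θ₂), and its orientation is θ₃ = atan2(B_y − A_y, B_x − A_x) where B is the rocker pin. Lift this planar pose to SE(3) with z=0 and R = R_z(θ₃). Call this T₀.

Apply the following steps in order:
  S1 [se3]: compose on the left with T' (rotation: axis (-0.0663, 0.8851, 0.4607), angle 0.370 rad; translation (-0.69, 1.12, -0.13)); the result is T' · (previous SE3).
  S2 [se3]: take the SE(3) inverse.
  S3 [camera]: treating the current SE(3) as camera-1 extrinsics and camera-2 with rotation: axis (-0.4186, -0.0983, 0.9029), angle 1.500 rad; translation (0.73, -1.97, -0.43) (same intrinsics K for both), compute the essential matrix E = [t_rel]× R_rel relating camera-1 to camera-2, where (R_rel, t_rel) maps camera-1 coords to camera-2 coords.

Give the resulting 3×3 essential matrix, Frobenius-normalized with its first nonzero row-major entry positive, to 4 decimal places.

source (fourbar_fk): coupler pose = R=[0.7421 -0.6702 0.0000; 0.6702 0.7421 0.0000; 0.0000 0.0000 1.0000], t=(0.1079, 0.6410, 0.0000)
after S1 (compose_se3): R=[0.5778 -0.7517 0.3180; 0.7811 0.6223 0.0516; -0.2366 0.2186 0.9467], t=(-0.6987, 1.7691, -0.1624)
after S2 (invert_se3): R=[0.5778 0.7811 -0.2366; -0.7517 0.6223 0.2186; 0.3180 0.0516 0.9467], t=(-1.0166, -1.5905, 0.2847)
after S3 (essential): [0.6011 -0.2126 -0.2216; -0.0235 0.2577 0.2623; -0.3716 -0.3663 -0.3692]

matrix = [0.6011 -0.2126 -0.2216; -0.0235 0.2577 0.2623; -0.3716 -0.3663 -0.3692]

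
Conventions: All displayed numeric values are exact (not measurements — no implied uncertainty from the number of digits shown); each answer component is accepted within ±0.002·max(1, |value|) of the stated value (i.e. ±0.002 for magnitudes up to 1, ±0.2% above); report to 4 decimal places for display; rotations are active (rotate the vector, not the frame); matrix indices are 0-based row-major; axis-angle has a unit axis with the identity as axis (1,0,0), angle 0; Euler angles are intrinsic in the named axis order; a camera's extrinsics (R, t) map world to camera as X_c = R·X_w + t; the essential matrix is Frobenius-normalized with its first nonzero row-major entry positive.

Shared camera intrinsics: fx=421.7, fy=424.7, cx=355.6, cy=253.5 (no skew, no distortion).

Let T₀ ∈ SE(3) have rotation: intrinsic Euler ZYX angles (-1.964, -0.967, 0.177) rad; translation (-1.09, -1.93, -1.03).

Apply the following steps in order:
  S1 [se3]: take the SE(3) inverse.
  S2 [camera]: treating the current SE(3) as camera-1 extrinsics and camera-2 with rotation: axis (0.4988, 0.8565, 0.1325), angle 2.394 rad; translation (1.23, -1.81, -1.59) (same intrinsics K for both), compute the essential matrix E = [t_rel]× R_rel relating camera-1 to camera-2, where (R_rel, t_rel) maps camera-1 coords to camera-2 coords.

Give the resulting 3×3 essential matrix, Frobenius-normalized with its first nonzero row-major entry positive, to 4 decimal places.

after S1 (invert_se3): R=[-0.2175 -0.5244 0.8232; 0.9648 -0.2433 0.1000; 0.1478 0.8159 0.5589], t=(-0.4014, 0.6851, 2.3116)
after S2 (essential): [0.3505 0.5936 0.1382; -0.1325 0.0470 -0.2233; 0.2394 -0.2987 0.5381]

matrix = [0.3505 0.5936 0.1382; -0.1325 0.0470 -0.2233; 0.2394 -0.2987 0.5381]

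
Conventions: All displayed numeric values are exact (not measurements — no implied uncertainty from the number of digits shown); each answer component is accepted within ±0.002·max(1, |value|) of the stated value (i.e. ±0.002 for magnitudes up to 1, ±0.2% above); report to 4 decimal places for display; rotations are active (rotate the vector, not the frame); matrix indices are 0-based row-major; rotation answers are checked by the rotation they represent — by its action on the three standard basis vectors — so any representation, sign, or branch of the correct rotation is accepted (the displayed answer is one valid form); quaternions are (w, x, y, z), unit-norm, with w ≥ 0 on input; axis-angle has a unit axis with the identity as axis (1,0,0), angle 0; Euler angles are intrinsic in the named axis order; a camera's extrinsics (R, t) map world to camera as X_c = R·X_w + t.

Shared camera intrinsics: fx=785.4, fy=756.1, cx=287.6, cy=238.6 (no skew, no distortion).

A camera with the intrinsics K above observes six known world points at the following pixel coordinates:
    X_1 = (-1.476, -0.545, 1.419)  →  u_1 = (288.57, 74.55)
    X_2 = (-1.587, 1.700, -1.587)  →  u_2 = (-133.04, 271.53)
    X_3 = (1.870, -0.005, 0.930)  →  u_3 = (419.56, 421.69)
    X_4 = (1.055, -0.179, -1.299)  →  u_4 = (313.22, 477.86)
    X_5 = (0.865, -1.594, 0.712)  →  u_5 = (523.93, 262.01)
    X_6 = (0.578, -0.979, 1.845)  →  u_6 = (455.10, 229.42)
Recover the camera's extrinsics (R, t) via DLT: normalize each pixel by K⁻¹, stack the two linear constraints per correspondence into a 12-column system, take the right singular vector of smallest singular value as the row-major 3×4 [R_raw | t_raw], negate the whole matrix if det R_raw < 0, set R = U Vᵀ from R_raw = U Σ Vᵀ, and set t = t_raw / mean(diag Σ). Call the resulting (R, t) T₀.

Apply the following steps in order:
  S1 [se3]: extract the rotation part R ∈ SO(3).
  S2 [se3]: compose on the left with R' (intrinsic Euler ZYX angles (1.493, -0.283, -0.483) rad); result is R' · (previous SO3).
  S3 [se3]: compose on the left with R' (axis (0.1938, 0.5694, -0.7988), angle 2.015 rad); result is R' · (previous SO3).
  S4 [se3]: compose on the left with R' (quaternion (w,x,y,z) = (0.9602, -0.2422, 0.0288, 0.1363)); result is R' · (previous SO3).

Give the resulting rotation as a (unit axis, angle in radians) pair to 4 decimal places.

rotation (axis_angle) = ((0.4708, 0.4737, 0.7443), 1.0495)

source (pnp_recover): camera pose = R=[0.5244 -0.7861 0.3272; 0.8487 0.4517 -0.2750; 0.0684 0.4219 0.9041], t=(-0.1100, 0.3700, 6.0502)
after S1 (rot_of_se3): [0.5244 -0.7861 0.3272; 0.8487 0.4517 -0.2750; 0.0684 0.4219 0.9041]
after S2 (compose_so3): [-0.7346 -0.6564 -0.1715; 0.6558 -0.7518 0.0685; -0.1739 -0.0622 0.9828]
after S3 (compose_so3): [0.8018 -0.4324 0.4125; 0.5798 0.3958 -0.7122; 0.1447 0.8102 0.5681]
after S4 (compose_so3): [0.6092 -0.5334 0.5867; 0.7574 0.6106 -0.2313; -0.2349 0.5853 0.7761]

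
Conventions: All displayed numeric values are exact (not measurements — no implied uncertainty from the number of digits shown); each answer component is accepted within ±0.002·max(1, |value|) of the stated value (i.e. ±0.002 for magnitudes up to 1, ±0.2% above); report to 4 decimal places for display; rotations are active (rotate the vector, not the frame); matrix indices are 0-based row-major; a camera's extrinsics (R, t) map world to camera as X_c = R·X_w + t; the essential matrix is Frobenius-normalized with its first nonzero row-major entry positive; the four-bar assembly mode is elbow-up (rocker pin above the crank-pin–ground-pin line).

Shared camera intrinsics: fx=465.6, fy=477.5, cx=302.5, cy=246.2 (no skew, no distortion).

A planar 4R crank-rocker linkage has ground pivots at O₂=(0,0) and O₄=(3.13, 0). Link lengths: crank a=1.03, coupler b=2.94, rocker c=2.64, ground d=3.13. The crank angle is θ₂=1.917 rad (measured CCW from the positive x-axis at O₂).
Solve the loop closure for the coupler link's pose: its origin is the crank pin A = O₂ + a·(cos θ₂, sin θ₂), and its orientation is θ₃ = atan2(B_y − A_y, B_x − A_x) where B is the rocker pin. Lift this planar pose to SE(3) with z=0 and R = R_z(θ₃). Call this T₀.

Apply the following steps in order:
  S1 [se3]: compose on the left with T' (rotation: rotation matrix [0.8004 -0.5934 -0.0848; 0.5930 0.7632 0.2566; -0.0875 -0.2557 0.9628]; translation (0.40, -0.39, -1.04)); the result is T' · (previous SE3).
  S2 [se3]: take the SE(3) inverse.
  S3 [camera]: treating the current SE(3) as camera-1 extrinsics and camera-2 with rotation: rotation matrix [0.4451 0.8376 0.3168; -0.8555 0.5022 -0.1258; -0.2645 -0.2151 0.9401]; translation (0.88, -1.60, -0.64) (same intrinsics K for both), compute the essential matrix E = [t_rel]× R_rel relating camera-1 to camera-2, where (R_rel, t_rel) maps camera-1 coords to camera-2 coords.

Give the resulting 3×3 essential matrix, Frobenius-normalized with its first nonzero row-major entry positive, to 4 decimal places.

source (fourbar_fk): coupler pose = R=[0.8611 -0.5085 0.0000; 0.5085 0.8611 0.0000; 0.0000 0.0000 1.0000], t=(-0.3495, 0.9689, 0.0000)
after S1 (compose_se3): R=[0.3875 -0.9180 -0.0848; 0.8987 0.3556 0.2566; -0.2054 -0.1757 0.9628], t=(-0.4547, 0.1422, -1.2571)
after S2 (invert_se3): R=[0.3875 0.8987 -0.2054; -0.9180 0.3556 -0.1757; -0.0848 0.2566 0.9628], t=(-0.2098, -0.6888, 1.1353)
after S3 (essential): [0.2550 0.5944 -0.2497; -0.4510 0.1002 -0.4119; 0.3142 0.0800 0.1760]

matrix = [0.2550 0.5944 -0.2497; -0.4510 0.1002 -0.4119; 0.3142 0.0800 0.1760]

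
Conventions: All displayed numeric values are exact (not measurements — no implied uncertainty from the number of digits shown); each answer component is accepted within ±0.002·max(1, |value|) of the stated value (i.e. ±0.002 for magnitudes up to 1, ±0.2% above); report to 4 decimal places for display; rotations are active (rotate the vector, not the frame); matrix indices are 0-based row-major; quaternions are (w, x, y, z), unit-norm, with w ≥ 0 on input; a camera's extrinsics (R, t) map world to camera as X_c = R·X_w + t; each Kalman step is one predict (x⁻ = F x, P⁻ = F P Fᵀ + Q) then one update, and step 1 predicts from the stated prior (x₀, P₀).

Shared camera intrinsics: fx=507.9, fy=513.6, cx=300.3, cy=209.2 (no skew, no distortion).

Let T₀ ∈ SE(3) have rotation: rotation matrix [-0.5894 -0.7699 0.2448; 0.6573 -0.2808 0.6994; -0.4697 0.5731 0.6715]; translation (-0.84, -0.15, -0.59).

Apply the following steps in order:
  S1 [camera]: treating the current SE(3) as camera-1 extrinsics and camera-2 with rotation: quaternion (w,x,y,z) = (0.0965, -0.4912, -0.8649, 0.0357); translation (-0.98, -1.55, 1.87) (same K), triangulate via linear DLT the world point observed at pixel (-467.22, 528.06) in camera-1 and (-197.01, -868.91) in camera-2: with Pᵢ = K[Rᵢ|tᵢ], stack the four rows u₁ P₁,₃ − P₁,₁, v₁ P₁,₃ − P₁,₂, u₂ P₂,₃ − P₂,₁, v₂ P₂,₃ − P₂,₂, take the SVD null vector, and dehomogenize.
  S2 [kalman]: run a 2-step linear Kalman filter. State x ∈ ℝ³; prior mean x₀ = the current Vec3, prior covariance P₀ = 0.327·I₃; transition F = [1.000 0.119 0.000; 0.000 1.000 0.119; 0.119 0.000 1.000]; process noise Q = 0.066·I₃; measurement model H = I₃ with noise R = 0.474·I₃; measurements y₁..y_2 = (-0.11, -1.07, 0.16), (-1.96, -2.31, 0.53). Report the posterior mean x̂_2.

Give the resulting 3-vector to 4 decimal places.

after S1 (triangulate): (-0.2935, 0.3655, 1.0441)
after S2 (kf_track): (-0.9676, -1.0187, 0.4352)

result = (-0.9676, -1.0187, 0.4352)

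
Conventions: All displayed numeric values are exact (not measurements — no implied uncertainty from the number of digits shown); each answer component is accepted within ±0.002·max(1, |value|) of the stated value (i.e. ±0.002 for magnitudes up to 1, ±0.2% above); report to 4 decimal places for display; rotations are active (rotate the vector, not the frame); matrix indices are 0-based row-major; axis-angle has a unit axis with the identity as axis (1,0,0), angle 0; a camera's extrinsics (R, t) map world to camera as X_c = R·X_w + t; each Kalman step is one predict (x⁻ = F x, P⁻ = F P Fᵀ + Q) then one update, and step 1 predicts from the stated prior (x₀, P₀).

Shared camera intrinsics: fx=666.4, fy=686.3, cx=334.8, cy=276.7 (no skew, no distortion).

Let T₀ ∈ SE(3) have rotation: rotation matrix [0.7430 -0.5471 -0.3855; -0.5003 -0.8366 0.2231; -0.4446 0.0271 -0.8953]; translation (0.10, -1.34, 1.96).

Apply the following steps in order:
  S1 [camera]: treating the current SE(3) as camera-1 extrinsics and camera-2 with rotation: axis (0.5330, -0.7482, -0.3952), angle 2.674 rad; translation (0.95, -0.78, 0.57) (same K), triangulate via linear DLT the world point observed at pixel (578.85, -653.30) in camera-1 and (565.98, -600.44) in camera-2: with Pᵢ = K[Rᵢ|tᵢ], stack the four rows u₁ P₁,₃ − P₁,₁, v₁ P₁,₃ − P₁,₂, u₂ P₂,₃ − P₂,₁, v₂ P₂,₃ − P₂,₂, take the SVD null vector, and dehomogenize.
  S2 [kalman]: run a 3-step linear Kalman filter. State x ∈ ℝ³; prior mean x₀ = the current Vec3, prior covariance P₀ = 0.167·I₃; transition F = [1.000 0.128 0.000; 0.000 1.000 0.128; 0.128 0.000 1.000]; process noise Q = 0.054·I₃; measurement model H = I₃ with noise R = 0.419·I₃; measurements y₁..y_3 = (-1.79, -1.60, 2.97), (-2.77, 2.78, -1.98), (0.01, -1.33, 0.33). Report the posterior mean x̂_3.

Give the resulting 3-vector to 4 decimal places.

after S1 (triangulate): (1.1333, 0.7932, -0.5739)
after S2 (kf_track): (-0.5011, 0.1142, -0.1460)

result = (-0.5011, 0.1142, -0.1460)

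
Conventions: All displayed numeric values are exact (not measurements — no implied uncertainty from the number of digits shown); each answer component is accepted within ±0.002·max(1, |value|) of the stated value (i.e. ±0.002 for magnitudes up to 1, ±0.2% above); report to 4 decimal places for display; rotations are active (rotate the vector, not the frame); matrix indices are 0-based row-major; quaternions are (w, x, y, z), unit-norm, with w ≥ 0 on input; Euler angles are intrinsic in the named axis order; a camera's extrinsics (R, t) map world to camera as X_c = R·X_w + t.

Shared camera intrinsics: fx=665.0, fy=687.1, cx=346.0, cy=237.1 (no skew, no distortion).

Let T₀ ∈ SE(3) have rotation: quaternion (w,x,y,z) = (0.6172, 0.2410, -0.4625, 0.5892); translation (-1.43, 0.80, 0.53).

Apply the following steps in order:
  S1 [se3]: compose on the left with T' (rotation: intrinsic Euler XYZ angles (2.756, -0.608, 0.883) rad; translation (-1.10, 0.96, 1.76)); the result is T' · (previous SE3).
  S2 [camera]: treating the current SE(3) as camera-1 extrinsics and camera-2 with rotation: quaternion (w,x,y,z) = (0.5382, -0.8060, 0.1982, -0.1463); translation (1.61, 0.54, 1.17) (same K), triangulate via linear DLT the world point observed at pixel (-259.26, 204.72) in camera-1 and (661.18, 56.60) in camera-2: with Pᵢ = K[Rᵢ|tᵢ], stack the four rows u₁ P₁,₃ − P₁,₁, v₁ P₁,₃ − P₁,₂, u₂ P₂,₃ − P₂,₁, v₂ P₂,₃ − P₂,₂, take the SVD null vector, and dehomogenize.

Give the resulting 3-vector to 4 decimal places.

result = (0.4106, -1.0493, -1.7851)

after S1 (compose_se3): R=[-0.8717 -0.4740 0.1242; -0.3728 0.8062 0.4594; -0.3179 0.3542 -0.8795], t=(-2.6552, 1.6774, 1.9400)
after S2 (triangulate): (0.4106, -1.0493, -1.7851)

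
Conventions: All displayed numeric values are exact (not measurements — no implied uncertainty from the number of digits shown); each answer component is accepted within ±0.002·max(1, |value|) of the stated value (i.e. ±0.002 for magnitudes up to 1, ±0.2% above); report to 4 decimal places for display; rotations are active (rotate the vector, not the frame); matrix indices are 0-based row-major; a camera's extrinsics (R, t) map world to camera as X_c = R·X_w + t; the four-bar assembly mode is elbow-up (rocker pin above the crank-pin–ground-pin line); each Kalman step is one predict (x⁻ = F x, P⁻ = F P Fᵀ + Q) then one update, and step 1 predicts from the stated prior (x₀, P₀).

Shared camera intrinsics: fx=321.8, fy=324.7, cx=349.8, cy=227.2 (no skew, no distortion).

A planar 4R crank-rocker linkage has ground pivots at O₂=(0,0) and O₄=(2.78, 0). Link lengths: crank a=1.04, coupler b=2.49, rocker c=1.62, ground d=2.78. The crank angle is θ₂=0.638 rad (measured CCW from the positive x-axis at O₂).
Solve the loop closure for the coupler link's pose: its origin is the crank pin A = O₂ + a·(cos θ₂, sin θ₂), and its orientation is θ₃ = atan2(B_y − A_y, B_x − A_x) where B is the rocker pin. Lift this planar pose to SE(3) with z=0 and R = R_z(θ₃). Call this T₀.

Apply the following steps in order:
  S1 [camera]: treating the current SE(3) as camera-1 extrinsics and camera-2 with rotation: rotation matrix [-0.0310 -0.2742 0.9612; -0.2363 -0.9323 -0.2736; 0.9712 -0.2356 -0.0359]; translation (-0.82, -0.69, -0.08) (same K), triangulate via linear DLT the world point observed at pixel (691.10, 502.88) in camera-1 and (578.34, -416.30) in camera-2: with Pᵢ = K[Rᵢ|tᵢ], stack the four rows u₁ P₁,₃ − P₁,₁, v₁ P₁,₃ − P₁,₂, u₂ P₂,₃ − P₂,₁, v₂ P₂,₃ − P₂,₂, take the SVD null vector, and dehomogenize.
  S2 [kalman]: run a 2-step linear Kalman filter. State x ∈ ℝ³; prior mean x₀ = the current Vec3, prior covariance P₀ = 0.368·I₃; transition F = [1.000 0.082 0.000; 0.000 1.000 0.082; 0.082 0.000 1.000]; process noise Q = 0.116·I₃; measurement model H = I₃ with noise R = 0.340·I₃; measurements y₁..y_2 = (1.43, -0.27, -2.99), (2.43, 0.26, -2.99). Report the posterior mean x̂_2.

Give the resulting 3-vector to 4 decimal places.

source (fourbar_fk): coupler pose = R=[0.9224 -0.3863 0.0000; 0.3863 0.9224 0.0000; 0.0000 0.0000 1.0000], t=(0.8354, 0.6194, 0.0000)
after S1 (triangulate): (1.1432, 0.3669, 1.6483)
after S2 (kf_track): (1.7873, 0.0581, -1.9046)

result = (1.7873, 0.0581, -1.9046)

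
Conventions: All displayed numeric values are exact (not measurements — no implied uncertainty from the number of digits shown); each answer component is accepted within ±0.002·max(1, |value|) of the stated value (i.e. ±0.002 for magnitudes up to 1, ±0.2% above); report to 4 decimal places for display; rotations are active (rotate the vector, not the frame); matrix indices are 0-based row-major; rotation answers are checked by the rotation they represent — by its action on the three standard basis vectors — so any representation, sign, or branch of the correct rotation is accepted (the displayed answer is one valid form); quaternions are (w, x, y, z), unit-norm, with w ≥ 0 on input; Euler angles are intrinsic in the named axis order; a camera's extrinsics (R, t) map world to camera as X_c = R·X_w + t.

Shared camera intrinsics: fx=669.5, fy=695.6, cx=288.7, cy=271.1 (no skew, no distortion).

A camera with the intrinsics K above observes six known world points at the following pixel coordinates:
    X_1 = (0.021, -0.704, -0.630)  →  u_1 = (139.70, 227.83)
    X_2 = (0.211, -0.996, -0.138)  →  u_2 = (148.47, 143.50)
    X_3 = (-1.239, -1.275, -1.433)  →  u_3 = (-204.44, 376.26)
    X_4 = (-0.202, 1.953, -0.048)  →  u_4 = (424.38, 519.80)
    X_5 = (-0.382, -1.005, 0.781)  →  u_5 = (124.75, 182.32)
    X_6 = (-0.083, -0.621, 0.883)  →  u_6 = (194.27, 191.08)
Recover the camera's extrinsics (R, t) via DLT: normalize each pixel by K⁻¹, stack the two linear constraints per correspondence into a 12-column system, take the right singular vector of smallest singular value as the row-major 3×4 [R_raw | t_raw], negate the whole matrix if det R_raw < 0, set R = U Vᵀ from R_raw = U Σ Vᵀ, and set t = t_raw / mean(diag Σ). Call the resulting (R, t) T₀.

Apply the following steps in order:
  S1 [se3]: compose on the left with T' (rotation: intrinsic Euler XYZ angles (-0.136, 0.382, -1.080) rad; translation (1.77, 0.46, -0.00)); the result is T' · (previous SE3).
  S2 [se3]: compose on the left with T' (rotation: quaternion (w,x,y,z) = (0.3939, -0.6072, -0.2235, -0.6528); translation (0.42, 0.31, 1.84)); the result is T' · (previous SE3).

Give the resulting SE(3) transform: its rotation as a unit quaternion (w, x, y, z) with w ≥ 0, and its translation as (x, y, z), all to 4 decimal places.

rotation (quat) = (0.2938, 0.1509, 0.5755, 0.7481), translation = (3.9097, 1.6953, 5.4097)

source (pnp_recover): camera pose = R=[0.7297 0.6812 0.0596; -0.6341 0.7067 -0.3140; -0.2560 0.1913 0.9475], t=(-0.2600, 0.0999, 4.1601)
after S1 (compose_se3): R=[-0.2952 0.9476 0.1223; -0.9550 -0.2889 -0.0669; -0.0281 -0.1366 0.9902], t=(3.2888, 1.2590, 3.7998)
after S2 (compose_se3): R=[-0.7818 -0.2660 0.5639; 0.6133 -0.1649 0.7724; -0.1124 0.9498 0.2921], t=(3.9097, 1.6953, 5.4097)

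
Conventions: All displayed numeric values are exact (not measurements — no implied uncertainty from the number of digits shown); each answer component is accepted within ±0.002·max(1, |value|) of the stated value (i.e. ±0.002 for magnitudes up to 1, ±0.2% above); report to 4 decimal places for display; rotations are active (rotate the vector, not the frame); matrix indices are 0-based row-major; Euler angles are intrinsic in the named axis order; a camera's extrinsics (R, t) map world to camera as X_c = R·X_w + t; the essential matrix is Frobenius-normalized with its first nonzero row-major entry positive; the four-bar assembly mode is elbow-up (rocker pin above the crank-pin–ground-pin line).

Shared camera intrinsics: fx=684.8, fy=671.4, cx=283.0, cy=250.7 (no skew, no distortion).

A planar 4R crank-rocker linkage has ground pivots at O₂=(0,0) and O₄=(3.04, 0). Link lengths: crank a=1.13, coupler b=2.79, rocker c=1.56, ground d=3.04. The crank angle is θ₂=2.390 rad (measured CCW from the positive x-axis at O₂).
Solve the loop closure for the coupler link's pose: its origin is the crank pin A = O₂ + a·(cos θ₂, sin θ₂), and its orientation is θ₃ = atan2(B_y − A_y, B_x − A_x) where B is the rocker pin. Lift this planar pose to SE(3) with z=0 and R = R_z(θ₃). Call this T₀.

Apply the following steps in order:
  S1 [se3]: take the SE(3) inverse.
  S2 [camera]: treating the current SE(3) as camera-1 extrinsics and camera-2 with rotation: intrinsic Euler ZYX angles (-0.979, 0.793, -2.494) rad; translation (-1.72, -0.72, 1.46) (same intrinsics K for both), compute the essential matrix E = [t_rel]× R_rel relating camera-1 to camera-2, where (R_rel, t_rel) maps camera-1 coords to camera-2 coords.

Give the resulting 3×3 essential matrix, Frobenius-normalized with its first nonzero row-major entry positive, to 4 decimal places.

source (fourbar_fk): coupler pose = R=[0.9926 -0.1213 0.0000; 0.1213 0.9926 0.0000; 0.0000 0.0000 1.0000], t=(-0.8256, 0.7716, 0.0000)
after S1 (invert_se3): R=[0.9926 0.1213 0.0000; -0.1213 0.9926 0.0000; 0.0000 0.0000 1.0000], t=(0.7259, -0.8660, 0.0000)
after S2 (essential): [0.2713 0.0287 -0.2653; -0.3475 -0.5520 -0.2647; 0.3696 -0.0529 -0.4693]

matrix = [0.2713 0.0287 -0.2653; -0.3475 -0.5520 -0.2647; 0.3696 -0.0529 -0.4693]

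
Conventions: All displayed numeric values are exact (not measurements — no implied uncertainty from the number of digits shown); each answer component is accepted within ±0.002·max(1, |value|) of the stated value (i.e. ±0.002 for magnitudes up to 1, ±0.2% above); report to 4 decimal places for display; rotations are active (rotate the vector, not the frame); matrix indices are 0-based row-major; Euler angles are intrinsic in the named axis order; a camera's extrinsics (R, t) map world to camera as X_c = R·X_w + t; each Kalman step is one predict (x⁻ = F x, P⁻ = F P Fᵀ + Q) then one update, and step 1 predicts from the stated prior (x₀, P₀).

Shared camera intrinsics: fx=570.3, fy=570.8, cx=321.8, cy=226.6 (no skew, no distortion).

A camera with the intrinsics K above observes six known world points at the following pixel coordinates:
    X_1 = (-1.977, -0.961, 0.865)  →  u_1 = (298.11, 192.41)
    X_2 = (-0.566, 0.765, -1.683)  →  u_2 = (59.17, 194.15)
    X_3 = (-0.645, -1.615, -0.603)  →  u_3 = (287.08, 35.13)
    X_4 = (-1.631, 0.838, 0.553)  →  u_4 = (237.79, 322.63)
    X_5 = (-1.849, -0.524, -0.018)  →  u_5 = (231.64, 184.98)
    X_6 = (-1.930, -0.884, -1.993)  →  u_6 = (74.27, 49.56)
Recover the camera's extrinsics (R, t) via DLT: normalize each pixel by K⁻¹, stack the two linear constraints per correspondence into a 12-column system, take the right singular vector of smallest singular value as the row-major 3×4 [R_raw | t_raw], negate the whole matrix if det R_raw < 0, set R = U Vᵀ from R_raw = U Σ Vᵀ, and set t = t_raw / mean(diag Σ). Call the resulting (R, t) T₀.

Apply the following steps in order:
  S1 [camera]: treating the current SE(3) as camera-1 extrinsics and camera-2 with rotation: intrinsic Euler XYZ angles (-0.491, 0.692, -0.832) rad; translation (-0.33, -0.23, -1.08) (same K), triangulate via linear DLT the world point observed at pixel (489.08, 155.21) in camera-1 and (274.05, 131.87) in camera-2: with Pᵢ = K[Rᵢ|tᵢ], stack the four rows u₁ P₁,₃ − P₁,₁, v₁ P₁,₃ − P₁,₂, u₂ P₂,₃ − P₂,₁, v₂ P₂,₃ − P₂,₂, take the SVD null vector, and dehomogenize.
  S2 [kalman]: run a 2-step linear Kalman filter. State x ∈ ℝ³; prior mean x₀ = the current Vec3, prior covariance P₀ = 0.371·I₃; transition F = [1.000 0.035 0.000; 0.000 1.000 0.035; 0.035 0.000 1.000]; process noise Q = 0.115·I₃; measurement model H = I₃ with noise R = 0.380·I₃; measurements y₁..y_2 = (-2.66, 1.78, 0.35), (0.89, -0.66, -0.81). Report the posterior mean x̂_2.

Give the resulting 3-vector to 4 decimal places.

result = (-0.4027, -0.1193, 0.1244)

source (pnp_recover): camera pose = R=[0.6148 -0.3128 0.7240; -0.0999 0.8797 0.4649; -0.7823 -0.3582 0.5096], t=(-0.0001, -0.1701, 4.6106)
after S1 (triangulate): (0.0277, -1.5827, 1.7409)
after S2 (kf_track): (-0.4027, -0.1193, 0.1244)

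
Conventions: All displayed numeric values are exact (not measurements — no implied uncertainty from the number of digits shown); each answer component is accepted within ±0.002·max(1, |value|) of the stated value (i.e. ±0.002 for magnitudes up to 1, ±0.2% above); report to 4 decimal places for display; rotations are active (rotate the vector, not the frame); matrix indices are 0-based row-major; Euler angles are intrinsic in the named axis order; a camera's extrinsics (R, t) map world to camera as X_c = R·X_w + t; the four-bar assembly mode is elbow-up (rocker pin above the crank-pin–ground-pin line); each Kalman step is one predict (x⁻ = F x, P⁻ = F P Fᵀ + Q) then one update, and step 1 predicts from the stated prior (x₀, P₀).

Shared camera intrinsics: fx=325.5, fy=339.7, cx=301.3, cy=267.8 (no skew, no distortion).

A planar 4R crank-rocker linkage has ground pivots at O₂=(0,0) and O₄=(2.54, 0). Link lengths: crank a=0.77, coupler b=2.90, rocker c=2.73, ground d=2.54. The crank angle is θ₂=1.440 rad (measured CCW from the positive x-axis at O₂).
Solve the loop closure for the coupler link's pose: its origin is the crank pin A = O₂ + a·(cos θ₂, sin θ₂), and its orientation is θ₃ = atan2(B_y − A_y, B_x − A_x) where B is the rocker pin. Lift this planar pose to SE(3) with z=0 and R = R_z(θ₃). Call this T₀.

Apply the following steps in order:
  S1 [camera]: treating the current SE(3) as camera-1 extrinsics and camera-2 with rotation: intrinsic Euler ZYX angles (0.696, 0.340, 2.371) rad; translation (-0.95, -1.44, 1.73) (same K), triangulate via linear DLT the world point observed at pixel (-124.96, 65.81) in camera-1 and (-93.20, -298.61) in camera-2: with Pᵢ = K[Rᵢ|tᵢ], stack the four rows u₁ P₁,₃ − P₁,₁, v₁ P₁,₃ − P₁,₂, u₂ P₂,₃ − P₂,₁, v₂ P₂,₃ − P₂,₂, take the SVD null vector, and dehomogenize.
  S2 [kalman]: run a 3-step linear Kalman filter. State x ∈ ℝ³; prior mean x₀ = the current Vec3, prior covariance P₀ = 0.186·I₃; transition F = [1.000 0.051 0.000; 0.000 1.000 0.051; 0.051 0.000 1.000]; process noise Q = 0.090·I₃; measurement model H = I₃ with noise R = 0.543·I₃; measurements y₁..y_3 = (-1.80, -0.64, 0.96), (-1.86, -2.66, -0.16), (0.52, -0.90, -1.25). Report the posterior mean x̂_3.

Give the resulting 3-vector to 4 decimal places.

source (fourbar_fk): coupler pose = R=[0.7399 -0.6727 0.0000; 0.6727 0.7399 0.0000; 0.0000 0.0000 1.0000], t=(0.1004, 0.7634, 0.0000)
after S1 (triangulate): (-1.5182, -0.1977, 0.6796)
after S2 (kf_track): (-1.0430, -1.0067, -0.2195)

result = (-1.0430, -1.0067, -0.2195)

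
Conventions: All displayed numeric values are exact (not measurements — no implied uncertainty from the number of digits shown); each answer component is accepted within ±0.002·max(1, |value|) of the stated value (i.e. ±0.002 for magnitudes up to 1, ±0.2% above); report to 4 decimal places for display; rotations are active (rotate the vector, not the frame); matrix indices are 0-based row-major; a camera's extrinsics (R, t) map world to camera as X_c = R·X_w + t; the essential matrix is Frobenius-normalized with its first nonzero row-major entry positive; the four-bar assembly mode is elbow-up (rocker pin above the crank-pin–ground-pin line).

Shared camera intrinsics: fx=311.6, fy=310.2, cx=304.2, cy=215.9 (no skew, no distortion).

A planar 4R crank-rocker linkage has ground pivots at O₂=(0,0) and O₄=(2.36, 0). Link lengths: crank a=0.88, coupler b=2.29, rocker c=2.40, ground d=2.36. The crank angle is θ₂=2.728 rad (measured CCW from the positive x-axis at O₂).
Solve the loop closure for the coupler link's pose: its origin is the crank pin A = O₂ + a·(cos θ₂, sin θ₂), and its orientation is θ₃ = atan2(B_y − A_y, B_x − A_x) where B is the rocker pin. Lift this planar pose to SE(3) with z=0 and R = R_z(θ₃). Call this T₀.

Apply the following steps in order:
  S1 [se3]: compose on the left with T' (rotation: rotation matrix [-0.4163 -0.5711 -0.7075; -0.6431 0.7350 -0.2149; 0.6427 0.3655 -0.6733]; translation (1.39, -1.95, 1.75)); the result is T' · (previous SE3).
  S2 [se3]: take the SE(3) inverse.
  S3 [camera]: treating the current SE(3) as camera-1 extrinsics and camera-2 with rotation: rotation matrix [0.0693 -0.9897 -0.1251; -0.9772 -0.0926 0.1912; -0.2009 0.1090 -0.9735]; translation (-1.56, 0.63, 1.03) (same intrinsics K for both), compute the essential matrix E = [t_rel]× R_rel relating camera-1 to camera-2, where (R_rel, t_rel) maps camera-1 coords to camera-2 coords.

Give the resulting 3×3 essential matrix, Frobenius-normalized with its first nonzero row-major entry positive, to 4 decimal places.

source (fourbar_fk): coupler pose = R=[0.7395 -0.6732 0.0000; 0.6732 0.7395 0.0000; 0.0000 0.0000 1.0000], t=(-0.8058, 0.3537, 0.0000)
after S1 (compose_se3): R=[-0.6923 -0.1421 -0.7075; 0.0192 0.9764 -0.2149; 0.7213 -0.1624 -0.6733], t=(1.5235, -1.1718, 1.3614)
after S2 (invert_se3): R=[-0.6923 0.0192 0.7213; -0.1421 0.9764 -0.1624; -0.7075 -0.2149 -0.6733], t=(0.0953, 1.5817, 1.7426)
after S3 (essential): [0.6171 -0.0931 0.0323; -0.1040 0.5928 0.1275; -0.3237 -0.3389 -0.1063]

matrix = [0.6171 -0.0931 0.0323; -0.1040 0.5928 0.1275; -0.3237 -0.3389 -0.1063]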